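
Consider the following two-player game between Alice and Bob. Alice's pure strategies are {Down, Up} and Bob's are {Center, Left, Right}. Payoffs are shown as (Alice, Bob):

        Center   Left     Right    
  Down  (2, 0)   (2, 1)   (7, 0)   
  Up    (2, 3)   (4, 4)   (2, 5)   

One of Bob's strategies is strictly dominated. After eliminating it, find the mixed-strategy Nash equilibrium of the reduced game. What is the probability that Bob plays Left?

Bob's strategy Center is strictly dominated by Left: 1 > 0 and 4 > 3. Eliminate Center.
For Alice to be willing to mix, Alice must be indifferent between Down and Up, which pins down Bob's mix.
  Alice's payoff to Down: q·2 + (1−q)·7 = -5q + 7
  Alice's payoff to Up: q·4 + (1−q)·2 = 2q + 2
  -5q + 7 = 2q + 2  ⇒  -7q = -5  ⇒  q = 5/7.

q = 5/7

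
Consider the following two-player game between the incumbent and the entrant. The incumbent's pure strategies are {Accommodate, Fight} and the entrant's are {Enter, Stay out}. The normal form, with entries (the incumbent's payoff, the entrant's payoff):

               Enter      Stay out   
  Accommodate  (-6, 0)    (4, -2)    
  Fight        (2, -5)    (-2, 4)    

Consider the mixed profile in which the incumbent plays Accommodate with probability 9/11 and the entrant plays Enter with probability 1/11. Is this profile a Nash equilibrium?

No

Given the entrant's mix q = 1/11, the incumbent's payoff from Accommodate is 34/11 but from Fight is -18/11. The incumbent strictly prefers Accommodate, so the incumbent would not mix.
So the proposed profile is not a Nash equilibrium.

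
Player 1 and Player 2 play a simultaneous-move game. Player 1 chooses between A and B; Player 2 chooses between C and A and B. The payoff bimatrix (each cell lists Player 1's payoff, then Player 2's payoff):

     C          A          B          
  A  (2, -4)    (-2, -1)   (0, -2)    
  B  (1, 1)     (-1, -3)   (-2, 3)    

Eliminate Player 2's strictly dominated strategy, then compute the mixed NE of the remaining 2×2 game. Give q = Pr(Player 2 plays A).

q = 2/3

Player 2's strategy C is strictly dominated by B: -2 > -4 and 3 > 1. Eliminate C.
Player 2's mix must leave Player 1 indifferent between A and B.
  Player 1's payoff from A: q·(-2) + (1−q)·0 = -2q
  Player 1's payoff from B: q·(-1) + (1−q)·(-2) = q - 2
  -2q = q - 2  ⇒  -3q = -2  ⇒  q = 2/3.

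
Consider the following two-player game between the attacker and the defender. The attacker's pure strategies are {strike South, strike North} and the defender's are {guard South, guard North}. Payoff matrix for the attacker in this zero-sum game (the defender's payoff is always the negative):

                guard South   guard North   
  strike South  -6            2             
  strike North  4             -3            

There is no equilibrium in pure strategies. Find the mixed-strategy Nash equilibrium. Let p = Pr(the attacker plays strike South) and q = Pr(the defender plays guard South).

For the defender to be willing to mix, the defender must be indifferent between guard South and guard North, which pins down the attacker's mix.
  the defender's expected payoff from guard South: p·6 + (1−p)·(-4) = 10p - 4
  the defender's expected payoff from guard North: p·(-2) + (1−p)·3 = -5p + 3
  10p - 4 = -5p + 3  ⇒  15p = 7  ⇒  p = 7/15.
In a mixed equilibrium the attacker is indifferent between strike South and strike North; this condition fixes q.
  the attacker's payoff to strike South: q·(-6) + (1−q)·2 = -8q + 2
  the attacker's payoff to strike North: q·4 + (1−q)·(-3) = 7q - 3
  -8q + 2 = 7q - 3  ⇒  -15q = -5  ⇒  q = 1/3.

p = 7/15, q = 1/3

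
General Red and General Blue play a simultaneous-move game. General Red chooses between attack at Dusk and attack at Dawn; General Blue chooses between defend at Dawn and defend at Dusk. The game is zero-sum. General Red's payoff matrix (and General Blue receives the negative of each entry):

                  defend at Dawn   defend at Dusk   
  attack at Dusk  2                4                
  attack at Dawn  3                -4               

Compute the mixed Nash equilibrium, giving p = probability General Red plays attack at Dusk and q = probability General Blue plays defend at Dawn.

p = 7/9, q = 8/9

For General Blue to be willing to mix, General Blue must be indifferent between defend at Dawn and defend at Dusk, which pins down General Red's mix.
  General Blue's payoff from defend at Dawn: p·(-2) + (1−p)·(-3) = p - 3
  General Blue's payoff from defend at Dusk: p·(-4) + (1−p)·4 = -8p + 4
  p - 3 = -8p + 4  ⇒  9p = 7  ⇒  p = 7/9.
General Blue's mix must leave General Red indifferent between attack at Dusk and attack at Dawn.
  General Red's expected payoff from attack at Dusk: q·2 + (1−q)·4 = -2q + 4
  General Red's expected payoff from attack at Dawn: q·3 + (1−q)·(-4) = 7q - 4
  -2q + 4 = 7q - 4  ⇒  -9q = -8  ⇒  q = 8/9.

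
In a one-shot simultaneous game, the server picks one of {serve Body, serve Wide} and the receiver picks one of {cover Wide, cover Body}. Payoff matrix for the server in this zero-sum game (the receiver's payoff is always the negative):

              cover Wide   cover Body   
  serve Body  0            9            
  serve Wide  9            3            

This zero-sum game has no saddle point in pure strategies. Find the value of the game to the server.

For the server to be willing to mix, the server must be indifferent between serve Body and serve Wide, which pins down the receiver's mix.
  the server's payoff from serve Body: q·0 + (1−q)·9 = -9q + 9
  the server's payoff from serve Wide: q·9 + (1−q)·3 = 6q + 3
  -9q + 9 = 6q + 3  ⇒  -15q = -6  ⇒  q = 2/5.
The value is the server's expected payoff against this mix (using serve Body): (2/5)·0 + (3/5)·9 = 27/5.

v = 27/5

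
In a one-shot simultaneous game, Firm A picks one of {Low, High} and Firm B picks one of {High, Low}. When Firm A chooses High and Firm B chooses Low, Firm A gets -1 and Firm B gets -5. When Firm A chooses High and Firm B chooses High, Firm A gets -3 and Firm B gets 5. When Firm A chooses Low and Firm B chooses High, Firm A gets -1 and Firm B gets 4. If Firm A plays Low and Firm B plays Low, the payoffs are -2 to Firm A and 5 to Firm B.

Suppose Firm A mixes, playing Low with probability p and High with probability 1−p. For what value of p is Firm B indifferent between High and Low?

p = 10/11

Firm B's indifference between High and Low determines Firm A's mixing probability p:
  Firm B's payoff to High: p·4 + (1−p)·5 = -p + 5
  Firm B's payoff to Low: p·5 + (1−p)·(-5) = 10p - 5
  -p + 5 = 10p - 5  ⇒  -11p = -10  ⇒  p = 10/11.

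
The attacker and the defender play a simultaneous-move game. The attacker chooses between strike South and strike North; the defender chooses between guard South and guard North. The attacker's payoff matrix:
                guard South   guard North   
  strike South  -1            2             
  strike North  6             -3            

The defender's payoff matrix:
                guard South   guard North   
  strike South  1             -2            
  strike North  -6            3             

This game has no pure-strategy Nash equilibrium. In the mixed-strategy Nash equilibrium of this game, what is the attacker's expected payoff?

3/4

The attacker's indifference between strike South and strike North determines the defender's mixing probability q:
  the attacker's expected payoff from strike South: q·(-1) + (1−q)·2 = -3q + 2
  the attacker's expected payoff from strike North: q·6 + (1−q)·(-3) = 9q - 3
  -3q + 2 = 9q - 3  ⇒  -12q = -5  ⇒  q = 5/12.
At equilibrium the attacker is indifferent across rows, so the attacker's payoff equals the payoff from strike South: (5/12)·(-1) + (7/12)·2 = 3/4.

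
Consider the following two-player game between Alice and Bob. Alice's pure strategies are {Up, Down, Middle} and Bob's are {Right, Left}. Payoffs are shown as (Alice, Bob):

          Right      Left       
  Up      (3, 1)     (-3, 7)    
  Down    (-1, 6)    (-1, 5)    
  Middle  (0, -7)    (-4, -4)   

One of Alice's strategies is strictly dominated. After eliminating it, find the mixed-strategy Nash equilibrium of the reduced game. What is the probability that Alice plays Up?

Alice's strategy Middle is strictly dominated by Up: 3 > 0 and -3 > -4. Eliminate Middle.
Bob's indifference between Right and Left determines Alice's mixing probability p:
  Bob's payoff to Right: p·1 + (1−p)·6 = -5p + 6
  Bob's payoff to Left: p·7 + (1−p)·5 = 2p + 5
  -5p + 6 = 2p + 5  ⇒  -7p = -1  ⇒  p = 1/7.

p = 1/7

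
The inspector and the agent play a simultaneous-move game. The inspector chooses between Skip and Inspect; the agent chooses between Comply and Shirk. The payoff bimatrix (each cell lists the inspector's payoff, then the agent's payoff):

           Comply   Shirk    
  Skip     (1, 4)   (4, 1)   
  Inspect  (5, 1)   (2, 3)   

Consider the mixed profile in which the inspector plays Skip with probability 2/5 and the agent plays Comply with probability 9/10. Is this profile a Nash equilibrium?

Given the agent's mix q = 9/10, the inspector's payoff from Skip is 13/10 but from Inspect is 47/10. The inspector strictly prefers Inspect, so the inspector would not mix.
So the proposed profile is not a Nash equilibrium.

No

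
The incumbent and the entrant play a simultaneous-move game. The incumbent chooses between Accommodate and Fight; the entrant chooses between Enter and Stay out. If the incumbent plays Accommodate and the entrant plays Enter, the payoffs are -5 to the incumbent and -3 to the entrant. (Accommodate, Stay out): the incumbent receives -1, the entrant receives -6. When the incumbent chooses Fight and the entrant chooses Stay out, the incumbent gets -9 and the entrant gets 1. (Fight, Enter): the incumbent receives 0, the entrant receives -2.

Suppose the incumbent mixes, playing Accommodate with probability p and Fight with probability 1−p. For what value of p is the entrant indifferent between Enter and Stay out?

p = 1/2

The entrant's indifference between Enter and Stay out determines the incumbent's mixing probability p:
  the entrant's payoff from Enter: p·(-3) + (1−p)·(-2) = -p - 2
  the entrant's payoff from Stay out: p·(-6) + (1−p)·1 = -7p + 1
  -p - 2 = -7p + 1  ⇒  6p = 3  ⇒  p = 1/2.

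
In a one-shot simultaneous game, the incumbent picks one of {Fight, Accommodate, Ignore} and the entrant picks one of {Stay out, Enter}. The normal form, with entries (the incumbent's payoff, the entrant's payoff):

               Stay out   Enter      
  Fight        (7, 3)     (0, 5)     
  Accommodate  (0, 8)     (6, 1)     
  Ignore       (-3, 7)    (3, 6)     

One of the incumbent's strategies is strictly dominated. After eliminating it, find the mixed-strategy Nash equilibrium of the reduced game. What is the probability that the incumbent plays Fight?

p = 7/9

The incumbent's strategy Ignore is strictly dominated by Accommodate: 0 > -3 and 6 > 3. Eliminate Ignore.
In a mixed equilibrium the entrant is indifferent between Stay out and Enter; this condition fixes p.
  the entrant's payoff from Stay out: p·3 + (1−p)·8 = -5p + 8
  the entrant's payoff from Enter: p·5 + (1−p)·1 = 4p + 1
  -5p + 8 = 4p + 1  ⇒  -9p = -7  ⇒  p = 7/9.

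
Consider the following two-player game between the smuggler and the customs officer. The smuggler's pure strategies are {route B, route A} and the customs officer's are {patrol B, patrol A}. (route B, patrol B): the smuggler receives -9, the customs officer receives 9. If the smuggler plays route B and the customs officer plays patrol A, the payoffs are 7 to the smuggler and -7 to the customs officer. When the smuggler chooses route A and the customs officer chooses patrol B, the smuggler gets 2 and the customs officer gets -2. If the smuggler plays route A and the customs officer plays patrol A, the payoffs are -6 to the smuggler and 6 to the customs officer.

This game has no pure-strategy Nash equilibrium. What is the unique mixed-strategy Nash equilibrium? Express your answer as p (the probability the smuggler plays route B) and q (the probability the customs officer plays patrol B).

p = 1/3, q = 13/24

For the customs officer to be willing to mix, the customs officer must be indifferent between patrol B and patrol A, which pins down the smuggler's mix.
  the customs officer's expected payoff from patrol B: p·9 + (1−p)·(-2) = 11p - 2
  the customs officer's expected payoff from patrol A: p·(-7) + (1−p)·6 = -13p + 6
  11p - 2 = -13p + 6  ⇒  24p = 8  ⇒  p = 1/3.
In a mixed equilibrium the smuggler is indifferent between route B and route A; this condition fixes q.
  the smuggler's payoff to route B: q·(-9) + (1−q)·7 = -16q + 7
  the smuggler's payoff to route A: q·2 + (1−q)·(-6) = 8q - 6
  -16q + 7 = 8q - 6  ⇒  -24q = -13  ⇒  q = 13/24.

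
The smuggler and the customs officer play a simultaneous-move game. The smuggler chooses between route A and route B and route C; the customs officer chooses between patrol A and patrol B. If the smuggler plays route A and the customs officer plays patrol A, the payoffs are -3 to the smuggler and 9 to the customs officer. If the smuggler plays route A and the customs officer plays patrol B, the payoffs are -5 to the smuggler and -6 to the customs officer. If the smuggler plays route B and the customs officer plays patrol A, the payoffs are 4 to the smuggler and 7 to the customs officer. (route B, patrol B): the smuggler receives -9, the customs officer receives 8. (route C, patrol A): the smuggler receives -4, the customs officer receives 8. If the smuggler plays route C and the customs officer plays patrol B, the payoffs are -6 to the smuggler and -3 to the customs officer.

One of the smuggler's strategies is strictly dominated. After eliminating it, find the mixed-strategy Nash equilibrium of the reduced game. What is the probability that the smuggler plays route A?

The smuggler's strategy route C is strictly dominated by route A: -3 > -4 and -5 > -6. Eliminate route C.
For the customs officer to be willing to mix, the customs officer must be indifferent between patrol A and patrol B, which pins down the smuggler's mix.
  the customs officer's expected payoff from patrol A: p·9 + (1−p)·7 = 2p + 7
  the customs officer's expected payoff from patrol B: p·(-6) + (1−p)·8 = -14p + 8
  2p + 7 = -14p + 8  ⇒  16p = 1  ⇒  p = 1/16.

p = 1/16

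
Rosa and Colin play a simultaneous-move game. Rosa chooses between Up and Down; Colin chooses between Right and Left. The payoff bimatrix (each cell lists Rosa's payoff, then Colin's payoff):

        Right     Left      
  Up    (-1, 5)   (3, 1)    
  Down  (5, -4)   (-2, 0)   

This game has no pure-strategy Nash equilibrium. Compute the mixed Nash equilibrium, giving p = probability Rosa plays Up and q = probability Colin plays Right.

p = 1/2, q = 5/11

In a mixed equilibrium Colin is indifferent between Right and Left; this condition fixes p.
  Colin's payoff to Right: p·5 + (1−p)·(-4) = 9p - 4
  Colin's payoff to Left: p·1 + (1−p)·0 = p
  9p - 4 = p  ⇒  8p = 4  ⇒  p = 1/2.
Rosa's indifference between Up and Down determines Colin's mixing probability q:
  Rosa's expected payoff from Up: q·(-1) + (1−q)·3 = -4q + 3
  Rosa's expected payoff from Down: q·5 + (1−q)·(-2) = 7q - 2
  -4q + 3 = 7q - 2  ⇒  -11q = -5  ⇒  q = 5/11.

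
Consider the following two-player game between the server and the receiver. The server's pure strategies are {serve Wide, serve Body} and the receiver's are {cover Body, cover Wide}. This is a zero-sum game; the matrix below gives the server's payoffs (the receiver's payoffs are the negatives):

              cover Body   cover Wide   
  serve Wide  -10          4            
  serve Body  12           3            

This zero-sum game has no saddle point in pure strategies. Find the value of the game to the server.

v = 78/23

The receiver's mix must leave the server indifferent between serve Wide and serve Body.
  the server's expected payoff from serve Wide: q·(-10) + (1−q)·4 = -14q + 4
  the server's expected payoff from serve Body: q·12 + (1−q)·3 = 9q + 3
  -14q + 4 = 9q + 3  ⇒  -23q = -1  ⇒  q = 1/23.
The value is the server's expected payoff against this mix (using serve Wide): (1/23)·(-10) + (22/23)·4 = 78/23.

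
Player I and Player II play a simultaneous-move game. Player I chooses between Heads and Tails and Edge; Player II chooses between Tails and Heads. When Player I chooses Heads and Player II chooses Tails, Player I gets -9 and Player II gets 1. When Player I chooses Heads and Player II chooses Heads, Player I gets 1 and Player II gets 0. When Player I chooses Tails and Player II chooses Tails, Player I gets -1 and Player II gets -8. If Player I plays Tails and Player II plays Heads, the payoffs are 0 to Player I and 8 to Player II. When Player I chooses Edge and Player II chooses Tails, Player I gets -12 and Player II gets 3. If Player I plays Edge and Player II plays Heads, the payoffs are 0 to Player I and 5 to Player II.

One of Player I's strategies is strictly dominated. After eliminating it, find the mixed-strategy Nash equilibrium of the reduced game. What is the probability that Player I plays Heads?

Player I's strategy Edge is strictly dominated by Heads: -9 > -12 and 1 > 0. Eliminate Edge.
For Player II to be willing to mix, Player II must be indifferent between Tails and Heads, which pins down Player I's mix.
  Player II's expected payoff from Tails: p·1 + (1−p)·(-8) = 9p - 8
  Player II's expected payoff from Heads: p·0 + (1−p)·8 = -8p + 8
  9p - 8 = -8p + 8  ⇒  17p = 16  ⇒  p = 16/17.

p = 16/17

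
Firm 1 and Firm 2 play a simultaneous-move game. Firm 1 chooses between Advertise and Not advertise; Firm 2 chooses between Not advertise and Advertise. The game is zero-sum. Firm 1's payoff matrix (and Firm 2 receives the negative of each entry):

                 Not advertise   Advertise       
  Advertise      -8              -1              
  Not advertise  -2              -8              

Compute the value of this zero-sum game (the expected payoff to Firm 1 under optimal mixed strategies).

v = -62/13

Firm 1's indifference between Advertise and Not advertise determines Firm 2's mixing probability q:
  Firm 1's expected payoff from Advertise: q·(-8) + (1−q)·(-1) = -7q - 1
  Firm 1's expected payoff from Not advertise: q·(-2) + (1−q)·(-8) = 6q - 8
  -7q - 1 = 6q - 8  ⇒  -13q = -7  ⇒  q = 7/13.
The value is Firm 1's expected payoff against this mix (using Advertise): (7/13)·(-8) + (6/13)·(-1) = -62/13.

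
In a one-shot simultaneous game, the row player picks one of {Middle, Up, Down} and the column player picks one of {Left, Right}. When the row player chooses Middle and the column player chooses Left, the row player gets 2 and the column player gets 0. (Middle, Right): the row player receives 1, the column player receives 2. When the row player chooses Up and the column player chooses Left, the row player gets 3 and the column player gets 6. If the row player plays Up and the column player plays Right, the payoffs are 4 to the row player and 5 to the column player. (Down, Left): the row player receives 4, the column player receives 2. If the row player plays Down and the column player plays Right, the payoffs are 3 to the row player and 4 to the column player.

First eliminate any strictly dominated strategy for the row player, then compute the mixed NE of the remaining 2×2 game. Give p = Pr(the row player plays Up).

The row player's strategy Middle is strictly dominated by Down: 4 > 2 and 3 > 1. Eliminate Middle.
For the column player to be willing to mix, the column player must be indifferent between Left and Right, which pins down the row player's mix.
  the column player's expected payoff from Left: p·6 + (1−p)·2 = 4p + 2
  the column player's expected payoff from Right: p·5 + (1−p)·4 = p + 4
  4p + 2 = p + 4  ⇒  3p = 2  ⇒  p = 2/3.

p = 2/3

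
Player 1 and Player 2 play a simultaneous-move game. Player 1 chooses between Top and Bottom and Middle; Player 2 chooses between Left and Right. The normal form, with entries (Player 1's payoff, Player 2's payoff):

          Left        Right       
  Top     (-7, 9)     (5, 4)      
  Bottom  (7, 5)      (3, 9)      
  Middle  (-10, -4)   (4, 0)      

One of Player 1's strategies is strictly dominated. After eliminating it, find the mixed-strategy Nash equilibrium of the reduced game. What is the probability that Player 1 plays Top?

Player 1's strategy Middle is strictly dominated by Top: -7 > -10 and 5 > 4. Eliminate Middle.
For Player 2 to be willing to mix, Player 2 must be indifferent between Left and Right, which pins down Player 1's mix.
  Player 2's payoff to Left: p·9 + (1−p)·5 = 4p + 5
  Player 2's payoff to Right: p·4 + (1−p)·9 = -5p + 9
  4p + 5 = -5p + 9  ⇒  9p = 4  ⇒  p = 4/9.

p = 4/9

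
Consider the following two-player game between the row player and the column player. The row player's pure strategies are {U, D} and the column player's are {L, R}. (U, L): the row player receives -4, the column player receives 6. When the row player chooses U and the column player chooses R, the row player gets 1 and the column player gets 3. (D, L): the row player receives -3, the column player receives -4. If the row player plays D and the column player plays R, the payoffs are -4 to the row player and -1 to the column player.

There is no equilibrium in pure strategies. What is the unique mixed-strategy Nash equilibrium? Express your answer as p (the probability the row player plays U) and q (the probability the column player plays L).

p = 1/2, q = 5/6

The column player's indifference between L and R determines the row player's mixing probability p:
  the column player's expected payoff from L: p·6 + (1−p)·(-4) = 10p - 4
  the column player's expected payoff from R: p·3 + (1−p)·(-1) = 4p - 1
  10p - 4 = 4p - 1  ⇒  6p = 3  ⇒  p = 1/2.
The row player's indifference between U and D determines the column player's mixing probability q:
  the row player's expected payoff from U: q·(-4) + (1−q)·1 = -5q + 1
  the row player's expected payoff from D: q·(-3) + (1−q)·(-4) = q - 4
  -5q + 1 = q - 4  ⇒  -6q = -5  ⇒  q = 5/6.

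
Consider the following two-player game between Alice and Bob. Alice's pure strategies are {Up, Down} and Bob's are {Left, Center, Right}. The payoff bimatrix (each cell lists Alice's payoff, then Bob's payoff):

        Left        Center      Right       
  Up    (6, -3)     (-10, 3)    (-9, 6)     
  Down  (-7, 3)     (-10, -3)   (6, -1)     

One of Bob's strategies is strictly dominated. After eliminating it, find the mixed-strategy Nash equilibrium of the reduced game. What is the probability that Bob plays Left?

Bob's strategy Center is strictly dominated by Right: 6 > 3 and -1 > -3. Eliminate Center.
Alice's indifference between Up and Down determines Bob's mixing probability q:
  Alice's payoff from Up: q·6 + (1−q)·(-9) = 15q - 9
  Alice's payoff from Down: q·(-7) + (1−q)·6 = -13q + 6
  15q - 9 = -13q + 6  ⇒  28q = 15  ⇒  q = 15/28.

q = 15/28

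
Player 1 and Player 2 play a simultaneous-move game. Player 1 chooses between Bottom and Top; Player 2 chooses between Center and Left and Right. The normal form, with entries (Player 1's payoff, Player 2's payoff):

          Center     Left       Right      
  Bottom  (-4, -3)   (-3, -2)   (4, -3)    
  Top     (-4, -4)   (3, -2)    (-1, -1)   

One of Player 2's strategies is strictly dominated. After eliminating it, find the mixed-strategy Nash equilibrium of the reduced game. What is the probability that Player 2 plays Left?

Player 2's strategy Center is strictly dominated by Left: -2 > -3 and -2 > -4. Eliminate Center.
Set Player 1's expected payoff from Bottom equal to that from Top:
  Player 1's payoff from Bottom: q·(-3) + (1−q)·4 = -7q + 4
  Player 1's payoff from Top: q·3 + (1−q)·(-1) = 4q - 1
  -7q + 4 = 4q - 1  ⇒  -11q = -5  ⇒  q = 5/11.

q = 5/11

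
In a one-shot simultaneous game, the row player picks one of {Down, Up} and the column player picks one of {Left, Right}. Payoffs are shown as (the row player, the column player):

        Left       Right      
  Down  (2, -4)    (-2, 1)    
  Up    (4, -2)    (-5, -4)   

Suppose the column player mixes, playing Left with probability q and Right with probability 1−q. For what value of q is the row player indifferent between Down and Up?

The row player's indifference between Down and Up determines the column player's mixing probability q:
  the row player's payoff from Down: q·2 + (1−q)·(-2) = 4q - 2
  the row player's payoff from Up: q·4 + (1−q)·(-5) = 9q - 5
  4q - 2 = 9q - 5  ⇒  -5q = -3  ⇒  q = 3/5.

q = 3/5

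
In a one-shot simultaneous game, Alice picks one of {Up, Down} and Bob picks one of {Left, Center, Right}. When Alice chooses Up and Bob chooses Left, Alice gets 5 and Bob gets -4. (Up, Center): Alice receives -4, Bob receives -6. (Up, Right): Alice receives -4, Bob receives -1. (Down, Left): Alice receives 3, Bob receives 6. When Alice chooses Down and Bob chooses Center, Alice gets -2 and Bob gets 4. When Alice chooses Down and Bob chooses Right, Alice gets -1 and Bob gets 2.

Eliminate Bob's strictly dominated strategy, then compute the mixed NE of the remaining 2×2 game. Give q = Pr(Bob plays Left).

q = 3/5

Bob's strategy Center is strictly dominated by Left: -4 > -6 and 6 > 4. Eliminate Center.
In a mixed equilibrium Alice is indifferent between Up and Down; this condition fixes q.
  Alice's payoff to Up: q·5 + (1−q)·(-4) = 9q - 4
  Alice's payoff to Down: q·3 + (1−q)·(-1) = 4q - 1
  9q - 4 = 4q - 1  ⇒  5q = 3  ⇒  q = 3/5.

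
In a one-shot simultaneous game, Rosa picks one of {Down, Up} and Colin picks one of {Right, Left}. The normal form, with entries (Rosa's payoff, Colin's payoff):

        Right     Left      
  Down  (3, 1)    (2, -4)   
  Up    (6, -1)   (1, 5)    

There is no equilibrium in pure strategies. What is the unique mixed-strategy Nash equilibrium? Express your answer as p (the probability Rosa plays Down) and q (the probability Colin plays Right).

p = 6/11, q = 1/4

Set Colin's expected payoff from Right equal to that from Left:
  Colin's expected payoff from Right: p·1 + (1−p)·(-1) = 2p - 1
  Colin's expected payoff from Left: p·(-4) + (1−p)·5 = -9p + 5
  2p - 1 = -9p + 5  ⇒  11p = 6  ⇒  p = 6/11.
Set Rosa's expected payoff from Down equal to that from Up:
  Rosa's payoff from Down: q·3 + (1−q)·2 = q + 2
  Rosa's payoff from Up: q·6 + (1−q)·1 = 5q + 1
  q + 2 = 5q + 1  ⇒  -4q = -1  ⇒  q = 1/4.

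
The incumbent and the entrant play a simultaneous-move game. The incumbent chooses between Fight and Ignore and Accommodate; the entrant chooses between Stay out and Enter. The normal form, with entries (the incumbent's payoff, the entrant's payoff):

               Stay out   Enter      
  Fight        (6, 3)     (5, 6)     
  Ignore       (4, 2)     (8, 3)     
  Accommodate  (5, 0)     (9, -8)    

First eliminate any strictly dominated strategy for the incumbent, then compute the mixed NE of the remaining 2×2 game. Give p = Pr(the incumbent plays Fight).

p = 8/11

The incumbent's strategy Ignore is strictly dominated by Accommodate: 5 > 4 and 9 > 8. Eliminate Ignore.
Set the entrant's expected payoff from Stay out equal to that from Enter:
  the entrant's payoff to Stay out: p·3 + (1−p)·0 = 3p
  the entrant's payoff to Enter: p·6 + (1−p)·(-8) = 14p - 8
  3p = 14p - 8  ⇒  -11p = -8  ⇒  p = 8/11.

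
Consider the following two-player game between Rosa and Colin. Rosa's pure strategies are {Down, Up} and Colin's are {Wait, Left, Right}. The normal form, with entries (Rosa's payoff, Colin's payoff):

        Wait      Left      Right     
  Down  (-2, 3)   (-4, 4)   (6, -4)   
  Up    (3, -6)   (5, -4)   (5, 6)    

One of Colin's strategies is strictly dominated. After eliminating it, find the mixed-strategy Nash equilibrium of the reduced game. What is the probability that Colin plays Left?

q = 1/10

Colin's strategy Wait is strictly dominated by Left: 4 > 3 and -4 > -6. Eliminate Wait.
Rosa's indifference between Down and Up determines Colin's mixing probability q:
  Rosa's expected payoff from Down: q·(-4) + (1−q)·6 = -10q + 6
  Rosa's expected payoff from Up: q·5 + (1−q)·5 = 5
  -10q + 6 = 5  ⇒  -10q = -1  ⇒  q = 1/10.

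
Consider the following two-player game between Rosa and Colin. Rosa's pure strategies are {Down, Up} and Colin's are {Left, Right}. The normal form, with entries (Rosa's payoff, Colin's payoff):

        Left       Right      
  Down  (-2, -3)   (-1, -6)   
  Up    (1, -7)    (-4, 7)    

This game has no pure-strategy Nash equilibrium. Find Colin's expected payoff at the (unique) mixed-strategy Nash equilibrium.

-63/17

Set Colin's expected payoff from Left equal to that from Right:
  Colin's payoff to Left: p·(-3) + (1−p)·(-7) = 4p - 7
  Colin's payoff to Right: p·(-6) + (1−p)·7 = -13p + 7
  4p - 7 = -13p + 7  ⇒  17p = 14  ⇒  p = 14/17.
At equilibrium Colin is indifferent across columns, so Colin's payoff equals the payoff from Left: (14/17)·(-3) + (3/17)·(-7) = -63/17.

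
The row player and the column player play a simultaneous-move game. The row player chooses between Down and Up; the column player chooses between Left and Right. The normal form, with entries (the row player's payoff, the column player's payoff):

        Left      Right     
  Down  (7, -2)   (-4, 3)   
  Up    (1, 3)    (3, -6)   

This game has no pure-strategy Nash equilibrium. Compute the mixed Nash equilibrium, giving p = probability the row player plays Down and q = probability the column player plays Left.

Set the column player's expected payoff from Left equal to that from Right:
  the column player's expected payoff from Left: p·(-2) + (1−p)·3 = -5p + 3
  the column player's expected payoff from Right: p·3 + (1−p)·(-6) = 9p - 6
  -5p + 3 = 9p - 6  ⇒  -14p = -9  ⇒  p = 9/14.
Set the row player's expected payoff from Down equal to that from Up:
  the row player's payoff from Down: q·7 + (1−q)·(-4) = 11q - 4
  the row player's payoff from Up: q·1 + (1−q)·3 = -2q + 3
  11q - 4 = -2q + 3  ⇒  13q = 7  ⇒  q = 7/13.

p = 9/14, q = 7/13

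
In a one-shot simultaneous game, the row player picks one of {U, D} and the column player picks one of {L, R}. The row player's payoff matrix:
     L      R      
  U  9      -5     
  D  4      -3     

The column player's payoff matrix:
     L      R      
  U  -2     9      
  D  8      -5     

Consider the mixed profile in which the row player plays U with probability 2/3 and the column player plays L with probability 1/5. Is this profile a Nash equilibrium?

Given the row player's mix p = 2/3, the column player's payoff from L is 4/3 but from R is 13/3. The column player strictly prefers R, so the column player would not mix.
So the proposed profile is not a Nash equilibrium.

No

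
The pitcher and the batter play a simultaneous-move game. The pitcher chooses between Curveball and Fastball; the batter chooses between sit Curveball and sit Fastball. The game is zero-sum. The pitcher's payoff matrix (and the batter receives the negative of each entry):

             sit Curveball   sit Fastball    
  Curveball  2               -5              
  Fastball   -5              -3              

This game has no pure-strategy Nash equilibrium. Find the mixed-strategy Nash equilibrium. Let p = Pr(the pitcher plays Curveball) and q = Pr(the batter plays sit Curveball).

p = 2/9, q = 2/9

The batter's indifference between sit Curveball and sit Fastball determines the pitcher's mixing probability p:
  the batter's payoff to sit Curveball: p·(-2) + (1−p)·5 = -7p + 5
  the batter's payoff to sit Fastball: p·5 + (1−p)·3 = 2p + 3
  -7p + 5 = 2p + 3  ⇒  -9p = -2  ⇒  p = 2/9.
The pitcher's indifference between Curveball and Fastball determines the batter's mixing probability q:
  the pitcher's payoff to Curveball: q·2 + (1−q)·(-5) = 7q - 5
  the pitcher's payoff to Fastball: q·(-5) + (1−q)·(-3) = -2q - 3
  7q - 5 = -2q - 3  ⇒  9q = 2  ⇒  q = 2/9.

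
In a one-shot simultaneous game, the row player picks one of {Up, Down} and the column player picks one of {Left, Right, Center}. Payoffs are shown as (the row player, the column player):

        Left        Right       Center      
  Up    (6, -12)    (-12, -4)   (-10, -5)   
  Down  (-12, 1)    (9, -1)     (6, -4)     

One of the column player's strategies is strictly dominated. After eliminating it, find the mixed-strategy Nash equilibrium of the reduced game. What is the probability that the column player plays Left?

q = 7/13

The column player's strategy Center is strictly dominated by Right: -4 > -5 and -1 > -4. Eliminate Center.
The row player's indifference between Up and Down determines the column player's mixing probability q:
  the row player's payoff to Up: q·6 + (1−q)·(-12) = 18q - 12
  the row player's payoff to Down: q·(-12) + (1−q)·9 = -21q + 9
  18q - 12 = -21q + 9  ⇒  39q = 21  ⇒  q = 7/13.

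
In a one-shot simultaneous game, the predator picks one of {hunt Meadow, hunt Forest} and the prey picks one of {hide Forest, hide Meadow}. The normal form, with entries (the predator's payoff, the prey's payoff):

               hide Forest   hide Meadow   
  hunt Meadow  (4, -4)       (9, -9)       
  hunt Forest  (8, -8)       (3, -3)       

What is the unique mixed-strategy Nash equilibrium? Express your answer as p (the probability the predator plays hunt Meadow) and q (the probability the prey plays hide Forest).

p = 1/2, q = 3/5

The predator's mix must leave the prey indifferent between hide Forest and hide Meadow.
  the prey's payoff from hide Forest: p·(-4) + (1−p)·(-8) = 4p - 8
  the prey's payoff from hide Meadow: p·(-9) + (1−p)·(-3) = -6p - 3
  4p - 8 = -6p - 3  ⇒  10p = 5  ⇒  p = 1/2.
For the predator to be willing to mix, the predator must be indifferent between hunt Meadow and hunt Forest, which pins down the prey's mix.
  the predator's payoff to hunt Meadow: q·4 + (1−q)·9 = -5q + 9
  the predator's payoff to hunt Forest: q·8 + (1−q)·3 = 5q + 3
  -5q + 9 = 5q + 3  ⇒  -10q = -6  ⇒  q = 3/5.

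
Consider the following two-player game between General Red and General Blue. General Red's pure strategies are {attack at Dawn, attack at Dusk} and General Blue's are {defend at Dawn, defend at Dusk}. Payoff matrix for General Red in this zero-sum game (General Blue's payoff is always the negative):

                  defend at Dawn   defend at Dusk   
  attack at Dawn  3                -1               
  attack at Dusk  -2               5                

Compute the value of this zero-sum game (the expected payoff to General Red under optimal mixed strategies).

v = 13/11

General Red's indifference between attack at Dawn and attack at Dusk determines General Blue's mixing probability q:
  General Red's payoff from attack at Dawn: q·3 + (1−q)·(-1) = 4q - 1
  General Red's payoff from attack at Dusk: q·(-2) + (1−q)·5 = -7q + 5
  4q - 1 = -7q + 5  ⇒  11q = 6  ⇒  q = 6/11.
The value is General Red's expected payoff against this mix (using attack at Dawn): (6/11)·3 + (5/11)·(-1) = 13/11.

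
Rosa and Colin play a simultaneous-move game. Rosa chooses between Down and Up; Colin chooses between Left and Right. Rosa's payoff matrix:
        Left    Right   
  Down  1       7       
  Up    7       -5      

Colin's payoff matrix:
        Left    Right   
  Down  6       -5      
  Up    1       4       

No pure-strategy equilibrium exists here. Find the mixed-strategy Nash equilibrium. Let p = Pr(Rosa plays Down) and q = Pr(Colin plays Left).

p = 3/14, q = 2/3

For Colin to be willing to mix, Colin must be indifferent between Left and Right, which pins down Rosa's mix.
  Colin's payoff to Left: p·6 + (1−p)·1 = 5p + 1
  Colin's payoff to Right: p·(-5) + (1−p)·4 = -9p + 4
  5p + 1 = -9p + 4  ⇒  14p = 3  ⇒  p = 3/14.
Set Rosa's expected payoff from Down equal to that from Up:
  Rosa's expected payoff from Down: q·1 + (1−q)·7 = -6q + 7
  Rosa's expected payoff from Up: q·7 + (1−q)·(-5) = 12q - 5
  -6q + 7 = 12q - 5  ⇒  -18q = -12  ⇒  q = 2/3.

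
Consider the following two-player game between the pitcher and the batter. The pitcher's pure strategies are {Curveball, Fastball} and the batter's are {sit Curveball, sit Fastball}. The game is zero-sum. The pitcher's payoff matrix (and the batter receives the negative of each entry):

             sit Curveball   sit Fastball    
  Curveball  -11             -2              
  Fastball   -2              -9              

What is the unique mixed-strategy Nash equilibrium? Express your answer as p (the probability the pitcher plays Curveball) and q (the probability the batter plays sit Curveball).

p = 7/16, q = 7/16

The batter's indifference between sit Curveball and sit Fastball determines the pitcher's mixing probability p:
  the batter's payoff from sit Curveball: p·11 + (1−p)·2 = 9p + 2
  the batter's payoff from sit Fastball: p·2 + (1−p)·9 = -7p + 9
  9p + 2 = -7p + 9  ⇒  16p = 7  ⇒  p = 7/16.
For the pitcher to be willing to mix, the pitcher must be indifferent between Curveball and Fastball, which pins down the batter's mix.
  the pitcher's payoff from Curveball: q·(-11) + (1−q)·(-2) = -9q - 2
  the pitcher's payoff from Fastball: q·(-2) + (1−q)·(-9) = 7q - 9
  -9q - 2 = 7q - 9  ⇒  -16q = -7  ⇒  q = 7/16.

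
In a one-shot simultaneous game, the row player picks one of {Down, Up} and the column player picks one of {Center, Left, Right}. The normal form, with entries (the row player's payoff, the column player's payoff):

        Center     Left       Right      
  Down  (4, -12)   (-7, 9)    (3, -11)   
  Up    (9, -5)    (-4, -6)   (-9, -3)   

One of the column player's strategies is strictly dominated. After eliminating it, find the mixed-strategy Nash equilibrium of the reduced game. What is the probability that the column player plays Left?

The column player's strategy Center is strictly dominated by Right: -11 > -12 and -3 > -5. Eliminate Center.
Set the row player's expected payoff from Down equal to that from Up:
  the row player's expected payoff from Down: q·(-7) + (1−q)·3 = -10q + 3
  the row player's expected payoff from Up: q·(-4) + (1−q)·(-9) = 5q - 9
  -10q + 3 = 5q - 9  ⇒  -15q = -12  ⇒  q = 4/5.

q = 4/5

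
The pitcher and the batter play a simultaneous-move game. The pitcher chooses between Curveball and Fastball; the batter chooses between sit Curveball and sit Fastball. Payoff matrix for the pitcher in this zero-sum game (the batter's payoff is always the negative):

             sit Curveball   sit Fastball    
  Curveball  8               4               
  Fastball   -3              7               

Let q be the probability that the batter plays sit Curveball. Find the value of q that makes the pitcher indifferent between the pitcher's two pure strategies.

q = 3/14

For the pitcher to be willing to mix, the pitcher must be indifferent between Curveball and Fastball, which pins down the batter's mix.
  the pitcher's payoff from Curveball: q·8 + (1−q)·4 = 4q + 4
  the pitcher's payoff from Fastball: q·(-3) + (1−q)·7 = -10q + 7
  4q + 4 = -10q + 7  ⇒  14q = 3  ⇒  q = 3/14.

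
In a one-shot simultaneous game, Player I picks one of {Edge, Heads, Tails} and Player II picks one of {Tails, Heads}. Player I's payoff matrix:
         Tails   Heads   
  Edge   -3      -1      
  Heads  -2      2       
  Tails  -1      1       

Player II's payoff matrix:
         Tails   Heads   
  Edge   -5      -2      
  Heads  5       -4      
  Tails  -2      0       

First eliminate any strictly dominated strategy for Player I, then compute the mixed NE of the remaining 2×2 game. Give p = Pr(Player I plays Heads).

p = 2/11

Player I's strategy Edge is strictly dominated by Heads: -2 > -3 and 2 > -1. Eliminate Edge.
Player II's indifference between Tails and Heads determines Player I's mixing probability p:
  Player II's payoff from Tails: p·5 + (1−p)·(-2) = 7p - 2
  Player II's payoff from Heads: p·(-4) + (1−p)·0 = -4p
  7p - 2 = -4p  ⇒  11p = 2  ⇒  p = 2/11.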